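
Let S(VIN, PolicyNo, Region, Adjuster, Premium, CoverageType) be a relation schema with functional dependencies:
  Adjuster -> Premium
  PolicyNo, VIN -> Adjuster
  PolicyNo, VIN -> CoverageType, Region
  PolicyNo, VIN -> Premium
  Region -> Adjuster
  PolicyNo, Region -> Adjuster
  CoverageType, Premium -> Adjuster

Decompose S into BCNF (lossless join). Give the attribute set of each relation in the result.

Candidate key of the original relation: {PolicyNo, VIN}.
{Adjuster, CoverageType, PolicyNo, Premium, Region, VIN}: {Adjuster} determines {Adjuster, Premium} here but is not a superkey — split on Adjuster -> Premium, giving {Adjuster, Premium} and {Adjuster, CoverageType, PolicyNo, Region, VIN}.
{Adjuster, Premium} is in BCNF.
{Adjuster, CoverageType, PolicyNo, Region, VIN}: {Region} determines {Adjuster, Region} here but is not a superkey — split on Region -> Adjuster, giving {Adjuster, Region} and {CoverageType, PolicyNo, Region, VIN}.
{Adjuster, Region} is in BCNF.
{CoverageType, PolicyNo, Region, VIN} is in BCNF.

{Adjuster, Premium}; {Adjuster, Region}; {CoverageType, PolicyNo, Region, VIN}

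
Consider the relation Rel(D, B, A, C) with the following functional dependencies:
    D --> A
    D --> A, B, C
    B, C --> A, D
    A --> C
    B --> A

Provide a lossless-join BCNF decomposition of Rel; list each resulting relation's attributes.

Candidate keys of the original relation: {B}, {D}.
Within {A, B, C, D}: {A}⁺ ∩ {A, B, C, D} = {A, C}, not the whole set, so A --> C violates BCNF; decompose into {A, C} and {A, B, D}.
{A, C} has no BCNF violation.
{A, B, D} has no BCNF violation.

{A, B, D}; {A, C}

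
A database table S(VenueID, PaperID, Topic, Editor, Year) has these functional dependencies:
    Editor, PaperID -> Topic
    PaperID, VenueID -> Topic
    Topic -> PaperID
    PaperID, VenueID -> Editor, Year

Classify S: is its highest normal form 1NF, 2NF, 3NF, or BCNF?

3NF

Candidate keys: {PaperID, VenueID}, {Topic, VenueID}. Prime attributes: {PaperID, Topic, VenueID}.
Editor, PaperID -> Topic: {Editor, PaperID}⁺ = {Editor, PaperID, Topic}, which is not all of the attributes, so the left side is not a superkey — BCNF is violated.
Since {Topic} ⊆ prime attributes and every other non-superkey FD also has a prime right side, the schema is in 3NF.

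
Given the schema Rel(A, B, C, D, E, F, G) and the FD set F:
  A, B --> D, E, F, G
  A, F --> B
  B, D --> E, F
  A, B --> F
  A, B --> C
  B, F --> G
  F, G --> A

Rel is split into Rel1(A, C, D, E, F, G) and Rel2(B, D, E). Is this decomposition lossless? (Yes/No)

No

The shared attributes are {D, E} and {D, E}⁺ = {D, E}.
Rel1 ⊄ {D, E} and Rel2 ⊄ {D, E}, so the split is lossy.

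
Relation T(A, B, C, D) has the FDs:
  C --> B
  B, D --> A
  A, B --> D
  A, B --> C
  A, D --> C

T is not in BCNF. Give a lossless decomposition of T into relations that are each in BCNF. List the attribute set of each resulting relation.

Candidate keys of the original relation: {A, B}, {A, C}, {A, D}, {B, D}, {C, D}.
Within {A, B, C, D}: {C}⁺ ∩ {A, B, C, D} = {B, C}, not the whole set, so C --> B violates BCNF; decompose into {B, C} and {A, C, D}.
{B, C}: every determinant is a superkey — BCNF.
{A, C, D}: every determinant is a superkey — BCNF.

{A, C, D}; {B, C}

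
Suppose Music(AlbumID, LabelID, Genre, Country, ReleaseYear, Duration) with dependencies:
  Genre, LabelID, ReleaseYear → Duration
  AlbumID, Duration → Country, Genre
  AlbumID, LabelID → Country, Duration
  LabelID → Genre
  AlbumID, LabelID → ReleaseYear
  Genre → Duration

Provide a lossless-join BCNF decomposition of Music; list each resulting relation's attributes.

Candidate key of the original relation: {AlbumID, LabelID}.
Within {AlbumID, Country, Duration, Genre, LabelID, ReleaseYear}: {Genre, LabelID, ReleaseYear}⁺ ∩ {AlbumID, Country, Duration, Genre, LabelID, ReleaseYear} = {Duration, Genre, LabelID, ReleaseYear}, not the whole set, so Genre, LabelID, ReleaseYear → Duration violates BCNF; decompose into {Duration, Genre, LabelID, ReleaseYear} and {AlbumID, Country, Genre, LabelID, ReleaseYear}.
Within {Duration, Genre, LabelID, ReleaseYear}: {LabelID}⁺ ∩ {Duration, Genre, LabelID, ReleaseYear} = {Duration, Genre, LabelID}, not the whole set, so LabelID → Duration, Genre violates BCNF; decompose into {Duration, Genre, LabelID} and {LabelID, ReleaseYear}.
Within {Duration, Genre, LabelID}: {Genre}⁺ ∩ {Duration, Genre, LabelID} = {Duration, Genre}, not the whole set, so Genre → Duration violates BCNF; decompose into {Duration, Genre} and {Genre, LabelID}.
{Duration, Genre} has no BCNF violation.
{Genre, LabelID} has no BCNF violation.
{LabelID, ReleaseYear} has no BCNF violation.
Within {AlbumID, Country, Genre, LabelID, ReleaseYear}: {LabelID}⁺ ∩ {AlbumID, Country, Genre, LabelID, ReleaseYear} = {Genre, LabelID}, not the whole set, so LabelID → Genre violates BCNF; decompose into {Genre, LabelID} and {AlbumID, Country, LabelID, ReleaseYear}.
{Genre, LabelID} has no BCNF violation.
{AlbumID, Country, LabelID, ReleaseYear} has no BCNF violation.

{AlbumID, Country, LabelID, ReleaseYear}; {Duration, Genre}; {Genre, LabelID}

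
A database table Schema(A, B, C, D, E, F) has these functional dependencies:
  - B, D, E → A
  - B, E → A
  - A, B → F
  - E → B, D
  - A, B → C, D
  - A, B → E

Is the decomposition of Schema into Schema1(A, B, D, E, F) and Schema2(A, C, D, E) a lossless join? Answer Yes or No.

Schema1 ∩ Schema2 = {A, D, E}; its closure under F is {A, B, C, D, E, F}.
Schema1 is contained in that closure, so Schema1 ∩ Schema2 → Schema1 holds and the join is lossless.

Yes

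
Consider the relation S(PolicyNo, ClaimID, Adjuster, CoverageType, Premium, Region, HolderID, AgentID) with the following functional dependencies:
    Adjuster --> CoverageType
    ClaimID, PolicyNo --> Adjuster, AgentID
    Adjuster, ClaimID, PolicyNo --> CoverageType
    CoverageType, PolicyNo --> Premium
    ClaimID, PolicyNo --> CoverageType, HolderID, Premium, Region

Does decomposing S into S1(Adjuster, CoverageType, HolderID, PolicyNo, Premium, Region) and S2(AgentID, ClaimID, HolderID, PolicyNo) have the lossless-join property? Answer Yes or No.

Common attributes: {HolderID, PolicyNo}; their closure is {HolderID, PolicyNo}.
Neither S1 nor S2 is contained in that closure, so the decomposition is lossy.

No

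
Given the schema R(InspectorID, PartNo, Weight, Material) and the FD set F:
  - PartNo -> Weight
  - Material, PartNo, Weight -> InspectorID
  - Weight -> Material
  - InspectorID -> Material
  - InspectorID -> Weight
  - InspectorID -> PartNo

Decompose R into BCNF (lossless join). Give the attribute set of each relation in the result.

{InspectorID, PartNo, Weight}; {Material, Weight}

Candidate keys of the original relation: {InspectorID}, {PartNo}.
Within {InspectorID, Material, PartNo, Weight}: {Weight}⁺ ∩ {InspectorID, Material, PartNo, Weight} = {Material, Weight}, not the whole set, so Weight -> Material violates BCNF; decompose into {Material, Weight} and {InspectorID, PartNo, Weight}.
{Material, Weight}: every determinant is a superkey — BCNF.
{InspectorID, PartNo, Weight}: every determinant is a superkey — BCNF.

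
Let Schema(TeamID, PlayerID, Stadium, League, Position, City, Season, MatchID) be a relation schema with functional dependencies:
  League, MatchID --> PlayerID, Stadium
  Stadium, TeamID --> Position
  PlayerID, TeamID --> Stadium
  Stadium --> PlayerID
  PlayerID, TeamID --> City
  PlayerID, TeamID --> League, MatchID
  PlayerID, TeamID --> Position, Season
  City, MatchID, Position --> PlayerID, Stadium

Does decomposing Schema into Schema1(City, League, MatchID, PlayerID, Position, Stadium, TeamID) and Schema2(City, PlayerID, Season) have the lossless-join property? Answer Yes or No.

The shared attributes are {City, PlayerID} and {City, PlayerID}⁺ = {City, PlayerID}.
Neither Schema1 nor Schema2 is contained in that closure, so the decomposition is lossy.

No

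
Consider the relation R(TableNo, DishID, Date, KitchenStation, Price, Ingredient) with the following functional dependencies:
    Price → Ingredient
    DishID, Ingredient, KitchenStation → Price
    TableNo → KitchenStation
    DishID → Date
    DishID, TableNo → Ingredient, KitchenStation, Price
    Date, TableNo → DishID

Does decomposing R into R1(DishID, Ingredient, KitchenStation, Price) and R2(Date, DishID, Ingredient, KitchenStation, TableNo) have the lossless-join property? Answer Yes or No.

Yes

R1 ∩ R2 = {DishID, Ingredient, KitchenStation}; its closure under F is {Date, DishID, Ingredient, KitchenStation, Price}.
This includes all of R1, so the common attributes are a superkey of R1 — the join is lossless.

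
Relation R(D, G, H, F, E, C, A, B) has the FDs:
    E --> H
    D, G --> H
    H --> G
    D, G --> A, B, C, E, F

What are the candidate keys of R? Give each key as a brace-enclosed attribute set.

{D} never appears on the right of any FD, so every key must include it.
{D, E} is a candidate key since {D, E}⁺ = {A, B, C, D, E, F, G, H} covers every attribute.
{D, G} is a candidate key since {D, G}⁺ = {A, B, C, D, E, F, G, H} covers every attribute.
{D, H} is a candidate key since {D, H}⁺ = {A, B, C, D, E, F, G, H} covers every attribute.
Any other superkey properly contains one of these, so there are no further candidate keys.

{D, E}, {D, G}, {D, H}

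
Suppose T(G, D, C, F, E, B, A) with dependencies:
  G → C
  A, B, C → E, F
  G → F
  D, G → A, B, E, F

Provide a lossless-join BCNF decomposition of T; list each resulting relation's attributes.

{A, B, D, G}; {A, B, E, G}; {C, F, G}

Candidate key of the original relation: {D, G}.
{A, B, C, D, E, F, G}: {G} determines {C, F, G} here but is not a superkey — split on G → C, F, giving {C, F, G} and {A, B, D, E, G}.
{C, F, G} has no BCNF violation.
{A, B, D, E, G}: {A, B, G} determines {A, B, E, G} here but is not a superkey — split on A, B, G → E, giving {A, B, E, G} and {A, B, D, G}.
{A, B, E, G} has no BCNF violation.
{A, B, D, G} has no BCNF violation.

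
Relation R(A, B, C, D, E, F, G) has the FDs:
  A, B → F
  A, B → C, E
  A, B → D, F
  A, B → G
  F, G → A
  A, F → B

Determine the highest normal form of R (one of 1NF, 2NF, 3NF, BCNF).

Candidate keys: {A, B}, {A, F}, {F, G}. Prime attributes: {A, B, F, G}.
Each dependency's left side is a superkey — BCNF holds.

BCNF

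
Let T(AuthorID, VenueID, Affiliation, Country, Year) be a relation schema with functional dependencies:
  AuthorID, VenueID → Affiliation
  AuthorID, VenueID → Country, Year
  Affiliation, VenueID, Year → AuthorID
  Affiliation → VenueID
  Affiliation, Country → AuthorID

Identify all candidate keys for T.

{Affiliation, AuthorID}, {Affiliation, Country}, {Affiliation, Year}, {AuthorID, VenueID}

{Affiliation, AuthorID} is a candidate key since {Affiliation, AuthorID}⁺ = {Affiliation, AuthorID, Country, VenueID, Year} covers every attribute.
{Affiliation, Country} is a candidate key since {Affiliation, Country}⁺ = {Affiliation, AuthorID, Country, VenueID, Year} covers every attribute.
{Affiliation, Year} is a candidate key since {Affiliation, Year}⁺ = {Affiliation, AuthorID, Country, VenueID, Year} covers every attribute.
{AuthorID, VenueID} is a candidate key since {AuthorID, VenueID}⁺ = {Affiliation, AuthorID, Country, VenueID, Year} covers every attribute.
These are minimal and exhaustive — every other superkey contains one of them.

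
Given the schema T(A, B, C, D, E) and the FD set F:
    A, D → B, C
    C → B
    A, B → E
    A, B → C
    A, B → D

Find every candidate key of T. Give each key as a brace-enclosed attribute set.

{A} never appears on the right of any FD, so every key must include it.
Closure of {A, B} is {A, B, C, D, E}, the whole schema; {A, B} is a candidate key.
Closure of {A, C} is {A, B, C, D, E}, the whole schema; {A, C} is a candidate key.
Closure of {A, D} is {A, B, C, D, E}, the whole schema; {A, D} is a candidate key.
Any other superkey properly contains one of these, so there are no further candidate keys.

{A, B}, {A, C}, {A, D}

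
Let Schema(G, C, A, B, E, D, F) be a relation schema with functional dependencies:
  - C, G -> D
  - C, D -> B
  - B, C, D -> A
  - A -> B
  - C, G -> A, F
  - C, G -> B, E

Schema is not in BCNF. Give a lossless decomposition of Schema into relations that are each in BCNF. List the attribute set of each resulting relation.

{A, B}; {A, C, D}; {C, D, E, F, G}

Candidate key of the original relation: {C, G}.
Within {A, B, C, D, E, F, G}: {C, D}⁺ ∩ {A, B, C, D, E, F, G} = {A, B, C, D}, not the whole set, so C, D -> A, B violates BCNF; decompose into {A, B, C, D} and {C, D, E, F, G}.
Within {A, B, C, D}: {A}⁺ ∩ {A, B, C, D} = {A, B}, not the whole set, so A -> B violates BCNF; decompose into {A, B} and {A, C, D}.
{A, B} is in BCNF.
{A, C, D} is in BCNF.
{C, D, E, F, G} is in BCNF.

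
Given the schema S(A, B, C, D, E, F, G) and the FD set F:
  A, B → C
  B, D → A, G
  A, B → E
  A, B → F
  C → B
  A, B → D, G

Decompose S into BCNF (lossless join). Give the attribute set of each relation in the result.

Candidate keys of the original relation: {A, B}, {A, C}, {B, D}, {C, D}.
In {A, B, C, D, E, F, G}, {C} is not a superkey ({C}⁺ restricted to this set is {B, C}), so split on C → B into {B, C} and {A, C, D, E, F, G}.
{B, C} has no BCNF violation.
{A, C, D, E, F, G} has no BCNF violation.

{A, C, D, E, F, G}; {B, C}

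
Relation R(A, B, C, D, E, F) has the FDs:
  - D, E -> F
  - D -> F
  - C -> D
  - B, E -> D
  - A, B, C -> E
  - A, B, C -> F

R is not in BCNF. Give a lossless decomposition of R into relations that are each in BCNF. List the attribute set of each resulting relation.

Candidate key of the original relation: {A, B, C}.
{A, B, C, D, E, F}: {D, E} determines {D, E, F} here but is not a superkey — split on D, E -> F, giving {D, E, F} and {A, B, C, D, E}.
{D, E, F}: {D} determines {D, F} here but is not a superkey — split on D -> F, giving {D, F} and {D, E}.
{D, F}: every determinant is a superkey — BCNF.
{D, E}: every determinant is a superkey — BCNF.
{A, B, C, D, E}: {C} determines {C, D} here but is not a superkey — split on C -> D, giving {C, D} and {A, B, C, E}.
{C, D}: every determinant is a superkey — BCNF.
{A, B, C, E}: every determinant is a superkey — BCNF.

{A, B, C, E}; {C, D}; {D, E}; {D, F}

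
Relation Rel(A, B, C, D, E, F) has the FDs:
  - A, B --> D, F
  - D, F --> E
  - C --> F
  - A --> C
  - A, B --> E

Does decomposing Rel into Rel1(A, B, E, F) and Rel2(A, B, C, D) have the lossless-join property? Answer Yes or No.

Yes

Rel1 ∩ Rel2 = {A, B}; its closure under F is {A, B, C, D, E, F}.
This includes all of Rel1, so the common attributes are a superkey of Rel1 — the join is lossless.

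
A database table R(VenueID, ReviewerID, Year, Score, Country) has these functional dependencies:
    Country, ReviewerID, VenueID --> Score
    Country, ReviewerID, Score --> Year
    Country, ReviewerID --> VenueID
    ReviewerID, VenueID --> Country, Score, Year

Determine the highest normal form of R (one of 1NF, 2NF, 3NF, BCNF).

Candidate keys: {Country, ReviewerID}, {ReviewerID, VenueID}. Prime attributes: {Country, ReviewerID, VenueID}.
The left-hand side of every FD is a superkey, so BCNF is satisfied.

BCNF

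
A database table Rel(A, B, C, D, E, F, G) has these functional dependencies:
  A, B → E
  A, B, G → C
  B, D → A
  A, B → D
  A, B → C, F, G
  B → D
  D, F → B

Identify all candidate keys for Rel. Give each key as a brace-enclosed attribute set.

Closure of {B} is {A, B, C, D, E, F, G}, the whole schema; {B} is a candidate key.
Closure of {D, F} is {A, B, C, D, E, F, G}, the whole schema; {D, F} is a candidate key.
Any other superkey properly contains one of these, so there are no further candidate keys.

{B}, {D, F}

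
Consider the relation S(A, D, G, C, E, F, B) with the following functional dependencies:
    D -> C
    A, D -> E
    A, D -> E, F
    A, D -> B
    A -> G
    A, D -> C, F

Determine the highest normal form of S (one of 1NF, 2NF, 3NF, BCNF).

Candidate key: {A, D}. Prime attributes: {A, D}.
For D -> C we have {D}⁺ = {C, D}; {D} is not a superkey, so BCNF fails.
Because {C} is non-prime and the left side of D -> C is not a superkey, the relation is not in 3NF.
The proper key subset {A} of {A, D} determines non-prime {G}, so the relation is not even in 2NF.

1NF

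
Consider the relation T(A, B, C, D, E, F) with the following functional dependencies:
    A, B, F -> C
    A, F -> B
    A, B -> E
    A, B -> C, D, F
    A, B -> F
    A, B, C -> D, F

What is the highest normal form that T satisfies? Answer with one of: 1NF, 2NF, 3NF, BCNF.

BCNF

Candidate keys: {A, B}, {A, F}. Prime attributes: {A, B, F}.
Each dependency's left side is a superkey — BCNF holds.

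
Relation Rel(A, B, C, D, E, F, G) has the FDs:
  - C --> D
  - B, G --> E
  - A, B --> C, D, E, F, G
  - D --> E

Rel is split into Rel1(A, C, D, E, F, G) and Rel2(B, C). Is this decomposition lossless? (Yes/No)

No

Common attributes: {C}; their closure is {C, D, E}.
The closure covers neither Rel1 nor Rel2 entirely; the join is not lossless.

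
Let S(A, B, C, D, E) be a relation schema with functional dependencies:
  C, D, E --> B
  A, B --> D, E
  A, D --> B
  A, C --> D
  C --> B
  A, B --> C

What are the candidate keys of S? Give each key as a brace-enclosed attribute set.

{A, B}, {A, C}, {A, D}

Attributes never on any right-hand side: {A} — every candidate key must contain it.
{A, B}⁺ = {A, B, C, D, E}, which is every attribute, so {A, B} is a candidate key.
{A, C}⁺ = {A, B, C, D, E}, which is every attribute, so {A, C} is a candidate key.
{A, D}⁺ = {A, B, C, D, E}, which is every attribute, so {A, D} is a candidate key.
Any other superkey properly contains one of these, so there are no further candidate keys.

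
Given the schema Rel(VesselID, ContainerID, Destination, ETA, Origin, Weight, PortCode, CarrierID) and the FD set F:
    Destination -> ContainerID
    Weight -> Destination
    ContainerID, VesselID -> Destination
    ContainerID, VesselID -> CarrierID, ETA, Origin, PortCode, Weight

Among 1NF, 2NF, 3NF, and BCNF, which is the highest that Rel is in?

Candidate keys: {ContainerID, VesselID}, {Destination, VesselID}, {VesselID, Weight}. Prime attributes: {ContainerID, Destination, VesselID, Weight}.
Destination -> ContainerID: {Destination}⁺ = {ContainerID, Destination}, which is not all of the attributes, so the left side is not a superkey — BCNF is violated.
But every attribute on its right side ({ContainerID}) is prime, and the same holds for every other non-superkey FD, so 3NF still holds.

3NF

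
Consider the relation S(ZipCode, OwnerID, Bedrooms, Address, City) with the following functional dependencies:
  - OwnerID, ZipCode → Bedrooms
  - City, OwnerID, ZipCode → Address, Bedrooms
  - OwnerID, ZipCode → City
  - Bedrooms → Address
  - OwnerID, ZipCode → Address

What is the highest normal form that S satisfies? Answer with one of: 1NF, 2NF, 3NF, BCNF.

Candidate key: {OwnerID, ZipCode}. Prime attributes: {OwnerID, ZipCode}.
For Bedrooms → Address we have {Bedrooms}⁺ = {Address, Bedrooms}; {Bedrooms} is not a superkey, so BCNF fails.
Bedrooms → Address determines the non-prime attribute {Address} from a non-superkey — 3NF is violated.
Checking every proper subset of each key, none determines a non-prime attribute — 2NF is satisfied.

2NF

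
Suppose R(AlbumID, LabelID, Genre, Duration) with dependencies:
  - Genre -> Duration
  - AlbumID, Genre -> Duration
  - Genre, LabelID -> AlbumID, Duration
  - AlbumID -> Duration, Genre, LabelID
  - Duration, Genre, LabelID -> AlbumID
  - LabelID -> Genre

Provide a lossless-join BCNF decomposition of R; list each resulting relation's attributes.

Candidate keys of the original relation: {AlbumID}, {LabelID}.
In {AlbumID, Duration, Genre, LabelID}, {Genre} is not a superkey ({Genre}⁺ restricted to this set is {Duration, Genre}), so split on Genre -> Duration into {Duration, Genre} and {AlbumID, Genre, LabelID}.
{Duration, Genre}: every determinant is a superkey — BCNF.
{AlbumID, Genre, LabelID}: every determinant is a superkey — BCNF.

{AlbumID, Genre, LabelID}; {Duration, Genre}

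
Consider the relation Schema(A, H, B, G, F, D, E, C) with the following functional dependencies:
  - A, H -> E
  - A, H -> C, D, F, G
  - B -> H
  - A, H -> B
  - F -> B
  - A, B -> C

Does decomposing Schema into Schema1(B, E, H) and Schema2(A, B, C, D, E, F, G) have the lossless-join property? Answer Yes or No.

Yes

Common attributes: {B, E}; their closure is {B, E, H}.
Since Schema1 ⊆ {B, E, H}, the intersection is a superkey of Schema1; the decomposition is lossless.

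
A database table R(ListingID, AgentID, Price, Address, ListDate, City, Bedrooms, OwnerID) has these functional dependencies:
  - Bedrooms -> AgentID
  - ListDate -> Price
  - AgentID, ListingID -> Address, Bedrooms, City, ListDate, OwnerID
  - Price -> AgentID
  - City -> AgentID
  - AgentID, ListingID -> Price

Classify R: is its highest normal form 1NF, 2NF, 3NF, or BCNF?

3NF

Candidate keys: {AgentID, ListingID}, {Bedrooms, ListingID}, {City, ListingID}, {ListDate, ListingID}, {ListingID, Price}. Prime attributes: {AgentID, Bedrooms, City, ListDate, ListingID, Price}.
Bedrooms -> AgentID breaks BCNF: {Bedrooms}⁺ = {AgentID, Bedrooms}, so {Bedrooms} is not a superkey.
Its right-hand attributes {AgentID} are all prime, as are those of every other non-superkey FD — the relation is in 3NF.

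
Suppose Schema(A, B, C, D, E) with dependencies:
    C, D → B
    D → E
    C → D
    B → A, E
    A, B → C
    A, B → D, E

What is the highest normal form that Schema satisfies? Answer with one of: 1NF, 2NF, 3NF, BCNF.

Candidate keys: {B}, {C}. Prime attributes: {B, C}.
D → E breaks BCNF: {D}⁺ = {D, E}, so {D} is not a superkey.
D → E has non-prime {E} on the right and a non-superkey on the left, so 3NF fails.
All keys have size 1, which rules out partial dependencies — 2NF is satisfied.

2NF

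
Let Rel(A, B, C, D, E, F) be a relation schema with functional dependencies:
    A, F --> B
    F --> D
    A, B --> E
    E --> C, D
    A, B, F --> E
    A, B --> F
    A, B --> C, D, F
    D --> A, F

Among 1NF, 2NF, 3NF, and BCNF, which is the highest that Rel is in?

Candidate keys: {A, B}, {D}, {E}, {F}. Prime attributes: {A, B, D, E, F}.
Every FD has a superkey on the left, so the relation is in BCNF.

BCNF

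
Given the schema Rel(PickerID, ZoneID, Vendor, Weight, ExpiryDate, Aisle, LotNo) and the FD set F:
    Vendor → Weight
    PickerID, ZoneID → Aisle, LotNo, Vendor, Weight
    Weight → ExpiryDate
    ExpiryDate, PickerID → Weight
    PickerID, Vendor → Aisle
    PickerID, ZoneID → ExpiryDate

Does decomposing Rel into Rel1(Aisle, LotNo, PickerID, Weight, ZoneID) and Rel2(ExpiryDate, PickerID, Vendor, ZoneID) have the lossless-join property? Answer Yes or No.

Rel1 ∩ Rel2 = {PickerID, ZoneID}; its closure under F is {Aisle, ExpiryDate, LotNo, PickerID, Vendor, Weight, ZoneID}.
Since Rel1 ⊆ {Aisle, ExpiryDate, LotNo, PickerID, Vendor, Weight, ZoneID}, the intersection is a superkey of Rel1; the decomposition is lossless.

Yes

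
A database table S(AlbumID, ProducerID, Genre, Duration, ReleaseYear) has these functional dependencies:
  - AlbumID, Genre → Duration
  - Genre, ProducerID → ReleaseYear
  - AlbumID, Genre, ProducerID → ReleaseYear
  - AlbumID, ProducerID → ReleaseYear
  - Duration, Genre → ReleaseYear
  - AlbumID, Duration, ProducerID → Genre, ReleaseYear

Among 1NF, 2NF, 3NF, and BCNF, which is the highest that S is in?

1NF

Candidate keys: {AlbumID, Duration, ProducerID}, {AlbumID, Genre, ProducerID}. Prime attributes: {AlbumID, Duration, Genre, ProducerID}.
For AlbumID, Genre → Duration we have {AlbumID, Genre}⁺ = {AlbumID, Duration, Genre, ReleaseYear}; {AlbumID, Genre} is not a superkey, so BCNF fails.
Because {ReleaseYear} is non-prime and the left side of Genre, ProducerID → ReleaseYear is not a superkey, the relation is not in 3NF.
{AlbumID, ProducerID} is a proper subset of the key {AlbumID, Duration, ProducerID}, and {AlbumID, ProducerID}⁺ contains the non-prime attribute {ReleaseYear} — a partial dependency, so 2NF is violated.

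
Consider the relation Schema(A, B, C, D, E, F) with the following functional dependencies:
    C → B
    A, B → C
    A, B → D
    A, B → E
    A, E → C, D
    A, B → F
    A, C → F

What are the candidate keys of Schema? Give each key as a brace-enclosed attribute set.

{A, B}, {A, C}, {A, E}

{A} never appears on the right of any FD, so every key must include it.
{A, B} is a candidate key since {A, B}⁺ = {A, B, C, D, E, F} covers every attribute.
{A, C} is a candidate key since {A, C}⁺ = {A, B, C, D, E, F} covers every attribute.
{A, E} is a candidate key since {A, E}⁺ = {A, B, C, D, E, F} covers every attribute.
No proper subset of any of these is a key, and no other minimal superkey exists.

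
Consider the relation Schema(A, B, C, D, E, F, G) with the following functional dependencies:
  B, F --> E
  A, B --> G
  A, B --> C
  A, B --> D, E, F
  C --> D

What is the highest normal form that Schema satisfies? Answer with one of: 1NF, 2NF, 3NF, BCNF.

2NF

Candidate key: {A, B}. Prime attributes: {A, B}.
B, F --> E breaks BCNF: {B, F}⁺ = {B, E, F}, so {B, F} is not a superkey.
Because {E} is non-prime and the left side of B, F --> E is not a superkey, the relation is not in 3NF.
Checking every proper subset of each key, none determines a non-prime attribute — 2NF is satisfied.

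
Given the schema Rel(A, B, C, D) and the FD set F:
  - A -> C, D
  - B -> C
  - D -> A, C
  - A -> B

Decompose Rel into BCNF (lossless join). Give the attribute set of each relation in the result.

{A, B, D}; {B, C}

Candidate keys of the original relation: {A}, {D}.
Within {A, B, C, D}: {B}⁺ ∩ {A, B, C, D} = {B, C}, not the whole set, so B -> C violates BCNF; decompose into {B, C} and {A, B, D}.
{B, C} has no BCNF violation.
{A, B, D} has no BCNF violation.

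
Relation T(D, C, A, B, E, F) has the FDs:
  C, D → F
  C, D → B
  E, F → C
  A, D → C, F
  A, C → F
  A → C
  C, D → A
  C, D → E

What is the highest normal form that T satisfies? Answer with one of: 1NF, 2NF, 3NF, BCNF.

3NF

Candidate keys: {A, D}, {C, D}, {D, E, F}. Prime attributes: {A, C, D, E, F}.
For E, F → C we have {E, F}⁺ = {C, E, F}; {E, F} is not a superkey, so BCNF fails.
Its right-hand attributes {C} are all prime, as are those of every other non-superkey FD — the relation is in 3NF.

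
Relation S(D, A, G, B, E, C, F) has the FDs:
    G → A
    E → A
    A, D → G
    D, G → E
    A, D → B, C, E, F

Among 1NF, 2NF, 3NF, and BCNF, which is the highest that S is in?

Candidate keys: {A, D}, {D, E}, {D, G}. Prime attributes: {A, D, E, G}.
G → A: {G}⁺ = {A, G}, which is not all of the attributes, so the left side is not a superkey — BCNF is violated.
But every attribute on its right side ({A}) is prime, and the same holds for every other non-superkey FD, so 3NF still holds.

3NF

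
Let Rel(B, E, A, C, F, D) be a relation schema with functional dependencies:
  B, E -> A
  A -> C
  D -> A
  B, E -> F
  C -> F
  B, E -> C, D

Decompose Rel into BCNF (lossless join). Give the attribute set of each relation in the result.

Candidate key of the original relation: {B, E}.
Within {A, B, C, D, E, F}: {A}⁺ ∩ {A, B, C, D, E, F} = {A, C, F}, not the whole set, so A -> C, F violates BCNF; decompose into {A, C, F} and {A, B, D, E}.
Within {A, C, F}: {C}⁺ ∩ {A, C, F} = {C, F}, not the whole set, so C -> F violates BCNF; decompose into {C, F} and {A, C}.
{C, F}: every determinant is a superkey — BCNF.
{A, C}: every determinant is a superkey — BCNF.
Within {A, B, D, E}: {D}⁺ ∩ {A, B, D, E} = {A, D}, not the whole set, so D -> A violates BCNF; decompose into {A, D} and {B, D, E}.
{A, D}: every determinant is a superkey — BCNF.
{B, D, E}: every determinant is a superkey — BCNF.

{A, C}; {A, D}; {B, D, E}; {C, F}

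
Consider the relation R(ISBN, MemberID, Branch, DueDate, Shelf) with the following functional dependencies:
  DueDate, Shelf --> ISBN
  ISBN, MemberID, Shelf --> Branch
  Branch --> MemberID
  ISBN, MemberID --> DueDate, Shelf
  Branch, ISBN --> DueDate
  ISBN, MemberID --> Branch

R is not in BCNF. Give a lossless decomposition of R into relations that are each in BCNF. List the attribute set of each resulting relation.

Candidate keys of the original relation: {Branch, DueDate, Shelf}, {Branch, ISBN}, {DueDate, MemberID, Shelf}, {ISBN, MemberID}.
Within {Branch, DueDate, ISBN, MemberID, Shelf}: {DueDate, Shelf}⁺ ∩ {Branch, DueDate, ISBN, MemberID, Shelf} = {DueDate, ISBN, Shelf}, not the whole set, so DueDate, Shelf --> ISBN violates BCNF; decompose into {DueDate, ISBN, Shelf} and {Branch, DueDate, MemberID, Shelf}.
{DueDate, ISBN, Shelf}: every determinant is a superkey — BCNF.
Within {Branch, DueDate, MemberID, Shelf}: {Branch}⁺ ∩ {Branch, DueDate, MemberID, Shelf} = {Branch, MemberID}, not the whole set, so Branch --> MemberID violates BCNF; decompose into {Branch, MemberID} and {Branch, DueDate, Shelf}.
{Branch, MemberID}: every determinant is a superkey — BCNF.
{Branch, DueDate, Shelf}: every determinant is a superkey — BCNF.

{Branch, DueDate, Shelf}; {Branch, MemberID}; {DueDate, ISBN, Shelf}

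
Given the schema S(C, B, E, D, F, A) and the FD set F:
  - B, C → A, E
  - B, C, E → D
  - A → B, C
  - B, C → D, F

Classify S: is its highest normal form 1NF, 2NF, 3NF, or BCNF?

BCNF

Candidate keys: {A}, {B, C}. Prime attributes: {A, B, C}.
Each dependency's left side is a superkey — BCNF holds.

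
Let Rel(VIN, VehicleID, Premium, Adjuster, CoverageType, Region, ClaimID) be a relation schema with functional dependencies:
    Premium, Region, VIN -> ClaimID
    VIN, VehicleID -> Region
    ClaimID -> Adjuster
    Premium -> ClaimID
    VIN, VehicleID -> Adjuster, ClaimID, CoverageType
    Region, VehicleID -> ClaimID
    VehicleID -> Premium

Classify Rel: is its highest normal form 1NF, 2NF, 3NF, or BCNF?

Candidate key: {VIN, VehicleID}. Prime attributes: {VIN, VehicleID}.
For Premium, Region, VIN -> ClaimID we have {Premium, Region, VIN}⁺ = {Adjuster, ClaimID, Premium, Region, VIN}; {Premium, Region, VIN} is not a superkey, so BCNF fails.
Premium, Region, VIN -> ClaimID has non-prime {ClaimID} on the right and a non-superkey on the left, so 3NF fails.
{VehicleID} is a proper subset of the key {VIN, VehicleID}, and {VehicleID}⁺ contains the non-prime attributes {Adjuster, ClaimID, Premium} — a partial dependency, so 2NF is violated.

1NF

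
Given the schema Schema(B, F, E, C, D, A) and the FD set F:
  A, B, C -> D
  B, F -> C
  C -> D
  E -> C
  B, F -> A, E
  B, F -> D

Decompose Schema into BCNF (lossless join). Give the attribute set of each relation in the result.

{A, B, C}; {A, B, E, F}; {C, D}; {C, E}

Candidate key of the original relation: {B, F}.
In {A, B, C, D, E, F}, {A, B, C} is not a superkey ({A, B, C}⁺ restricted to this set is {A, B, C, D}), so split on A, B, C -> D into {A, B, C, D} and {A, B, C, E, F}.
In {A, B, C, D}, {C} is not a superkey ({C}⁺ restricted to this set is {C, D}), so split on C -> D into {C, D} and {A, B, C}.
{C, D} is in BCNF.
{A, B, C} is in BCNF.
In {A, B, C, E, F}, {E} is not a superkey ({E}⁺ restricted to this set is {C, E}), so split on E -> C into {C, E} and {A, B, E, F}.
{C, E} is in BCNF.
{A, B, E, F} is in BCNF.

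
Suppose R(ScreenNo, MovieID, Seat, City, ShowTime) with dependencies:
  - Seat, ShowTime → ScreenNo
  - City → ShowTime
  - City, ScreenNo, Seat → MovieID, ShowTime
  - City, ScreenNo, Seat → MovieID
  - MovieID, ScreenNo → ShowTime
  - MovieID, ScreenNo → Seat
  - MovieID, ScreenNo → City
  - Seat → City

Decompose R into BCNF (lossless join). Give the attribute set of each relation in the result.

Candidate keys of the original relation: {MovieID, ScreenNo}, {Seat}.
In {City, MovieID, ScreenNo, Seat, ShowTime}, {City} is not a superkey ({City}⁺ restricted to this set is {City, ShowTime}), so split on City → ShowTime into {City, ShowTime} and {City, MovieID, ScreenNo, Seat}.
{City, ShowTime} is in BCNF.
{City, MovieID, ScreenNo, Seat} is in BCNF.

{City, MovieID, ScreenNo, Seat}; {City, ShowTime}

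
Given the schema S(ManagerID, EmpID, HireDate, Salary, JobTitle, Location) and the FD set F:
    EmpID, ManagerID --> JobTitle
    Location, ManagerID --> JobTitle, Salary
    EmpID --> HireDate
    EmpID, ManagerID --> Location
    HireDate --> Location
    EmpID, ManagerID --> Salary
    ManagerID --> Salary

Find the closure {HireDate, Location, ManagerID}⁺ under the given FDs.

Start with {HireDate, Location, ManagerID}.
Location, ManagerID --> JobTitle, Salary applies; add {JobTitle, Salary} → now {HireDate, JobTitle, Location, ManagerID, Salary}.
No further FD applies.

{HireDate, JobTitle, Location, ManagerID, Salary}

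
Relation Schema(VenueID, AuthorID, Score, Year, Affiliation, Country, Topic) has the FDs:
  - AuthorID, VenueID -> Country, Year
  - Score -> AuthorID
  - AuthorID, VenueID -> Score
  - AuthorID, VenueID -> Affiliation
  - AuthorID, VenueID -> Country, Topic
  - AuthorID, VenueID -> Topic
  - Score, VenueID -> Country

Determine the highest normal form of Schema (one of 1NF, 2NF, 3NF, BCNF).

3NF

Candidate keys: {AuthorID, VenueID}, {Score, VenueID}. Prime attributes: {AuthorID, Score, VenueID}.
Score -> AuthorID breaks BCNF: {Score}⁺ = {AuthorID, Score}, so {Score} is not a superkey.
Since {AuthorID} ⊆ prime attributes and every other non-superkey FD also has a prime right side, the schema is in 3NF.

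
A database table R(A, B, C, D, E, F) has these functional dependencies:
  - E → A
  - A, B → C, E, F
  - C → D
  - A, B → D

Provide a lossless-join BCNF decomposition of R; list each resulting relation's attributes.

{A, E}; {B, C, E, F}; {C, D}

Candidate keys of the original relation: {A, B}, {B, E}.
{A, B, C, D, E, F}: {E} determines {A, E} here but is not a superkey — split on E → A, giving {A, E} and {B, C, D, E, F}.
{A, E} has no BCNF violation.
{B, C, D, E, F}: {C} determines {C, D} here but is not a superkey — split on C → D, giving {C, D} and {B, C, E, F}.
{C, D} has no BCNF violation.
{B, C, E, F} has no BCNF violation.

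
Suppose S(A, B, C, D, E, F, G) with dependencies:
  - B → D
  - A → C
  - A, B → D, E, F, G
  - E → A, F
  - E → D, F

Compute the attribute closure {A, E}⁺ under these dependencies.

Start with {A, E}.
A → C applies; add {C} → now {A, C, E}.
E → A, F applies; add {F} → now {A, C, E, F}.
E → D, F applies; add {D} → now {A, C, D, E, F}.
No further FD applies.

{A, C, D, E, F}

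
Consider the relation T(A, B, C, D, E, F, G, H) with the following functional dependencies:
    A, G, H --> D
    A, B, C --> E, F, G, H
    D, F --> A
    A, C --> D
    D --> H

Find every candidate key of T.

No FD produces {B, C}, so they must be in every candidate key.
{A, B, C} is a candidate key since {A, B, C}⁺ = {A, B, C, D, E, F, G, H} covers every attribute.
{B, C, D, F} is a candidate key since {B, C, D, F}⁺ = {A, B, C, D, E, F, G, H} covers every attribute.
No proper subset of any of these is a key, and no other minimal superkey exists.

{A, B, C}, {B, C, D, F}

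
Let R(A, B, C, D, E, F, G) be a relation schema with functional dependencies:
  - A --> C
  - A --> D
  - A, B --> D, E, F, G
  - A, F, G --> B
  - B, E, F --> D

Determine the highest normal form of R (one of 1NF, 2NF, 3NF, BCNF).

Candidate keys: {A, B}, {A, F, G}. Prime attributes: {A, B, F, G}.
A --> C breaks BCNF: {A}⁺ = {A, C, D}, so {A} is not a superkey.
Because {C} is non-prime and the left side of A --> C is not a superkey, the relation is not in 3NF.
The proper key subset {A} of {A, B} determines non-prime {C, D}, so the relation is not even in 2NF.

1NF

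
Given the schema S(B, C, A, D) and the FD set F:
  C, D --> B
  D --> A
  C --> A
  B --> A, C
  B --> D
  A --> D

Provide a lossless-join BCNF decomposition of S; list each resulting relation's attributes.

{A, D}; {B, C, D}

Candidate keys of the original relation: {B}, {C}.
Within {A, B, C, D}: {D}⁺ ∩ {A, B, C, D} = {A, D}, not the whole set, so D --> A violates BCNF; decompose into {A, D} and {B, C, D}.
{A, D} is in BCNF.
{B, C, D} is in BCNF.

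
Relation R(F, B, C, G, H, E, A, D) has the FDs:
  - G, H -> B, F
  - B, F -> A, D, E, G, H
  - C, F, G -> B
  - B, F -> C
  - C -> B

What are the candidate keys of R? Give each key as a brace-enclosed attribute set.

{B, F}⁺ = {A, B, C, D, E, F, G, H}, which is every attribute, so {B, F} is a candidate key.
{C, F}⁺ = {A, B, C, D, E, F, G, H}, which is every attribute, so {C, F} is a candidate key.
{G, H}⁺ = {A, B, C, D, E, F, G, H}, which is every attribute, so {G, H} is a candidate key.
No proper subset of any of these is a key, and no other minimal superkey exists.

{B, F}, {C, F}, {G, H}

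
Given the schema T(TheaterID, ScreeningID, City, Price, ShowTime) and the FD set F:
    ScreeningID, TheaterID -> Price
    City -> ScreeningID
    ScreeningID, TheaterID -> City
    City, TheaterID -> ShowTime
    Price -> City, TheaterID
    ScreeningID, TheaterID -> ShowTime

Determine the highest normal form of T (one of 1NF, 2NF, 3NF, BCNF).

Candidate keys: {City, TheaterID}, {Price}, {ScreeningID, TheaterID}. Prime attributes: {City, Price, ScreeningID, TheaterID}.
For City -> ScreeningID we have {City}⁺ = {City, ScreeningID}; {City} is not a superkey, so BCNF fails.
Its right-hand attributes {ScreeningID} are all prime, as are those of every other non-superkey FD — the relation is in 3NF.

3NF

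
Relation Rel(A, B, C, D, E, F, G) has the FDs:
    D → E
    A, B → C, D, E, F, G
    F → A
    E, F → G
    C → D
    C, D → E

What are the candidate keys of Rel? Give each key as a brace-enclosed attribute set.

{A, B}, {B, F}

{B} never appears on the right of any FD, so every key must include it.
Closure of {A, B} is {A, B, C, D, E, F, G}, the whole schema; {A, B} is a candidate key.
Closure of {B, F} is {A, B, C, D, E, F, G}, the whole schema; {B, F} is a candidate key.
Any other superkey properly contains one of these, so there are no further candidate keys.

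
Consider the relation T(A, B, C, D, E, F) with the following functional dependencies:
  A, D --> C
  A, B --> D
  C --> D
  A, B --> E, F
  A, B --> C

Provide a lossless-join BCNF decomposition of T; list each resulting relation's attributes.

Candidate key of the original relation: {A, B}.
Within {A, B, C, D, E, F}: {A, D}⁺ ∩ {A, B, C, D, E, F} = {A, C, D}, not the whole set, so A, D --> C violates BCNF; decompose into {A, C, D} and {A, B, D, E, F}.
Within {A, C, D}: {C}⁺ ∩ {A, C, D} = {C, D}, not the whole set, so C --> D violates BCNF; decompose into {C, D} and {A, C}.
{C, D} is in BCNF.
{A, C} is in BCNF.
{A, B, D, E, F} is in BCNF.

{A, B, D, E, F}; {A, C}; {C, D}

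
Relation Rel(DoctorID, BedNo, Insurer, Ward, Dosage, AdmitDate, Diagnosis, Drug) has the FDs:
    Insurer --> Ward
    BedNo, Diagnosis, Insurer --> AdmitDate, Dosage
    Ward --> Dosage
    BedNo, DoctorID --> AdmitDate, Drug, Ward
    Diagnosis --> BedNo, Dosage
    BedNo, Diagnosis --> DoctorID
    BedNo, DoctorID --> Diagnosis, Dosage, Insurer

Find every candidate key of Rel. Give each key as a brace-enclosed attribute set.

{Diagnosis} is a candidate key since {Diagnosis}⁺ = {AdmitDate, BedNo, Diagnosis, DoctorID, Dosage, Drug, Insurer, Ward} covers every attribute.
{BedNo, DoctorID} is a candidate key since {BedNo, DoctorID}⁺ = {AdmitDate, BedNo, Diagnosis, DoctorID, Dosage, Drug, Insurer, Ward} covers every attribute.
No proper subset of any of these is a key, and no other minimal superkey exists.

{BedNo, DoctorID}, {Diagnosis}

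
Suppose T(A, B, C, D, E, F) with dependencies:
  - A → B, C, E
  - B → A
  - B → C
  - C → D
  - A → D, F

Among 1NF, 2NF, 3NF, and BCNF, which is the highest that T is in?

Candidate keys: {A}, {B}. Prime attributes: {A, B}.
C → D: {C}⁺ = {C, D}, which is not all of the attributes, so the left side is not a superkey — BCNF is violated.
Because {D} is non-prime and the left side of C → D is not a superkey, the relation is not in 3NF.
Every candidate key is a single attribute, so no partial dependency is possible; 2NF holds.

2NF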